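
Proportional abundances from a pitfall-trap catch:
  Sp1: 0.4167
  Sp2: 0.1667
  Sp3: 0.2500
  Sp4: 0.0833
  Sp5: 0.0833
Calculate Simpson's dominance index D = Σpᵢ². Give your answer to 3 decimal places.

0.278

D = 0.4167² + 0.1667² + 0.25² + 0.0833² + 0.0833² = 0.17364 + 0.02779 + 0.06250 + 0.00694 + 0.00694 = 0.27781 (working shown to 5 dp, full precision carried).
To 3 decimal places, D = 0.278.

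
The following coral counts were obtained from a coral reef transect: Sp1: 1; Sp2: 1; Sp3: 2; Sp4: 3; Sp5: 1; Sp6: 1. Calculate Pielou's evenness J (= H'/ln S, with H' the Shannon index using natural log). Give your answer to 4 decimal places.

Total N = 1+1+2+3+1+1 = 9, so the proportions are 0.111111, 0.111111, 0.222222, 0.333333, 0.111111, 0.111111 (working shown to 6 dp, full precision carried).
H' = −Σ pᵢ ln pᵢ = −((-0.244136) + (-0.244136) + (-0.334239) + (-0.366204) + (-0.244136) + (-0.244136)) = 1.676988.
With S = 6 species, ln S = 1.791759, so J = 1.676988/1.791759 = 0.935945, i.e. 0.9359 to 4 decimal places.

0.9359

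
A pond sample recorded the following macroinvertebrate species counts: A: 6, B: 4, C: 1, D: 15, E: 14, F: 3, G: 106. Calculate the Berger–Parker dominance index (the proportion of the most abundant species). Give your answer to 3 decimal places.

0.711

Total N = 6+4+1+15+14+3+106 = 149, so the proportions are 0.04027, 0.02685, 0.00671, 0.10067, 0.09396, 0.02013, 0.71141 (working shown to 5 dp, full precision carried).
The largest proportion is 0.71141, i.e. d = 0.711 to 3 decimal places.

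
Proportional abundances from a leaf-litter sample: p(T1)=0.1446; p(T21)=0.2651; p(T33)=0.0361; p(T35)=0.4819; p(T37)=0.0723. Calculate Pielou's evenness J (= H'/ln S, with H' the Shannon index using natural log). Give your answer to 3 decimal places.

H' = −Σ pᵢ ln pᵢ = −((-0.27963) + (-0.35196) + (-0.11990) + (-0.35180) + (-0.18993)) = 1.29321 (working shown to 5 dp, full precision carried).
With S = 5 species, ln S = 1.60944, so J = 1.29321/1.60944 = 0.80352, i.e. 0.804 to 3 decimal places.

0.804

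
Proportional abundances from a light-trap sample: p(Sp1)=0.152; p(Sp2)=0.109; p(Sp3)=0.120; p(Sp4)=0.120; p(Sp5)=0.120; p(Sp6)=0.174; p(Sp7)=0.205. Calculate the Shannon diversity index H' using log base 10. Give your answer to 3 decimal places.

Each pᵢ log₁₀ pᵢ term (working shown to 5 dp, full precision carried): 0.152×(-0.81816)=-0.12436, 0.109×(-0.96257)=-0.10492, 0.12×(-0.92082)=-0.11050, 0.12×(-0.92082)=-0.11050, 0.12×(-0.92082)=-0.11050, 0.174×(-0.75945)=-0.13214, 0.205×(-0.68825)=-0.14109.
Sum = -0.83401, so H' = 0.834.

0.834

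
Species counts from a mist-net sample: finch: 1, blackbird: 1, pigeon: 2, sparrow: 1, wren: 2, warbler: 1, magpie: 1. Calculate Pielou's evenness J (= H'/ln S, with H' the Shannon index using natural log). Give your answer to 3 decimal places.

0.971

Total N = 1+1+2+1+2+1+1 = 9, so the proportions are 0.11111, 0.11111, 0.22222, 0.11111, 0.22222, 0.11111, 0.11111 (working shown to 5 dp, full precision carried).
H' = −Σ pᵢ ln pᵢ = −((-0.24414) + (-0.24414) + (-0.33424) + (-0.24414) + (-0.33424) + (-0.24414) + (-0.24414)) = 1.88916.
With S = 7 species, ln S = 1.94591, so J = 1.88916/1.94591 = 0.97084, i.e. 0.971 to 3 decimal places.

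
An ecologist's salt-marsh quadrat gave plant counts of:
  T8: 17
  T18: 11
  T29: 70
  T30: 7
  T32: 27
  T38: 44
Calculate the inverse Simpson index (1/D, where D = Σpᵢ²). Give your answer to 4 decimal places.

3.8604

Total N = 17+11+70+7+27+44 = 176, so the proportions are 0.09659091, 0.0625, 0.39772727, 0.03977273, 0.15340909, 0.25 (working shown to 8 dp, full precision carried).
D = 0.09659091² + 0.0625² + 0.39772727² + 0.03977273² + 0.15340909² + 0.25² = 0.00932980 + 0.00390625 + 0.15818698 + 0.00158187 + 0.02353435 + 0.06250000 = 0.25903926.
So 1/D = 3.860419, i.e. 3.8604 to 4 decimal places.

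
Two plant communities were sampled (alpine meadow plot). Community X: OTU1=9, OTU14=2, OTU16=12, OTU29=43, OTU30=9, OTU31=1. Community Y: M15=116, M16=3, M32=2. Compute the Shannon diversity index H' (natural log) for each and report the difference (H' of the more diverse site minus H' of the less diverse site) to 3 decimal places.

Community X: N=76, proportions 0.118421, 0.026316, 0.157895, 0.565789, 0.118421, 0.013158, giving H' = 1.271696 (working shown to 6 dp, full precision carried).
Community Y: N=121, proportions 0.958678, 0.024793, 0.016529, giving H' = 0.199934.
Difference = |1.271696 − 0.199934| = 1.071762, i.e. 1.072 to 3 decimal places.

1.072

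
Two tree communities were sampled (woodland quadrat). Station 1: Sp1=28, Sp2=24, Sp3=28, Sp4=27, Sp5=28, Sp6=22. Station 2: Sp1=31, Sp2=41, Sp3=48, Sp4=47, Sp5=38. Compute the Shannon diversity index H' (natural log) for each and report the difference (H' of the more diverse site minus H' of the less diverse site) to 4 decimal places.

0.1901

Station 1: N=157, proportions 0.178344, 0.152866, 0.178344, 0.171975, 0.178344, 0.140127, giving H' = 1.787653 (working shown to 6 dp, full precision carried).
Station 2: N=205, proportions 0.15122, 0.2, 0.234146, 0.229268, 0.185366, giving H' = 1.597581.
Difference = |1.787653 − 1.597581| = 0.190072, i.e. 0.1901 to 4 decimal places.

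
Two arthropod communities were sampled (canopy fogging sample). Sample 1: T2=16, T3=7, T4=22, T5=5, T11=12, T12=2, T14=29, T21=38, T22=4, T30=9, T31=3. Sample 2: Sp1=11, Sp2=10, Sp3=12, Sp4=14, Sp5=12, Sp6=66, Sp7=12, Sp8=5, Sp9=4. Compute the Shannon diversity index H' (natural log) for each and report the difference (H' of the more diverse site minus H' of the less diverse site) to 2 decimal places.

Sample 1: N=147, proportions 0.1088, 0.0476, 0.1497, 0.034, 0.0816, 0.0136, 0.1973, 0.2585, 0.0272, 0.0612, 0.0204, giving H' = 2.0671 (working shown to 4 dp, full precision carried).
Sample 2: N=146, proportions 0.0753, 0.0685, 0.0822, 0.0959, 0.0822, 0.4521, 0.0822, 0.0342, 0.0274, giving H' = 1.7924.
Difference = |2.0671 − 1.7924| = 0.2747, i.e. 0.27 to 2 decimal places.

0.27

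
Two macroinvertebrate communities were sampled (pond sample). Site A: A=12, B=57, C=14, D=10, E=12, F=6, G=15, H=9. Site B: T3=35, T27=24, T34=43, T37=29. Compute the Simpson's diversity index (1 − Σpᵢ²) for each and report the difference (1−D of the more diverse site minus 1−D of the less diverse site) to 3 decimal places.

0.033

Site A: N=135, proportions 0.08889, 0.42222, 0.1037, 0.07407, 0.08889, 0.04444, 0.11111, 0.06667, giving 1−D = 0.77092 (working shown to 5 dp, full precision carried).
Site B: N=131, proportions 0.26718, 0.18321, 0.32824, 0.22137, giving 1−D = 0.73830.
Difference = |0.77092 − 0.73830| = 0.03262, i.e. 0.033 to 3 decimal places.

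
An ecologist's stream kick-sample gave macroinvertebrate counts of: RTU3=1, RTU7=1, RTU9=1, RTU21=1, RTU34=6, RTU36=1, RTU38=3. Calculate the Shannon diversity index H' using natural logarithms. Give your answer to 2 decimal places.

1.64

Total N = 1+1+1+1+6+1+3 = 14, so the proportions are 0.0714, 0.0714, 0.0714, 0.0714, 0.4286, 0.0714, 0.2143 (working shown to 4 dp, full precision carried).
Each pᵢ ln pᵢ term: 0.0714×(-2.6391)=-0.1885, 0.0714×(-2.6391)=-0.1885, 0.0714×(-2.6391)=-0.1885, 0.0714×(-2.6391)=-0.1885, 0.4286×(-0.8473)=-0.3631, 0.0714×(-2.6391)=-0.1885, 0.2143×(-1.5404)=-0.3301.
Sum = -1.6357, so H' = 1.64.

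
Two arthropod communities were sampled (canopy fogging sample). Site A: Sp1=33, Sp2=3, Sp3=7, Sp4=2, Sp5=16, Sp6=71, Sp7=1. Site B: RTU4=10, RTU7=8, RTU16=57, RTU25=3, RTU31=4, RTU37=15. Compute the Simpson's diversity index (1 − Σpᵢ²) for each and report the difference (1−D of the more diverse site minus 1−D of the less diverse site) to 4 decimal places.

0.0247

Site A: N=133, proportions 0.24812, 0.022556, 0.052632, 0.015038, 0.120301, 0.533835, 0.007519, giving 1−D = 0.635423 (working shown to 6 dp, full precision carried).
Site B: N=97, proportions 0.103093, 0.082474, 0.587629, 0.030928, 0.041237, 0.154639, giving 1−D = 0.610692.
Difference = |0.635423 − 0.610692| = 0.024731, i.e. 0.0247 to 4 decimal places.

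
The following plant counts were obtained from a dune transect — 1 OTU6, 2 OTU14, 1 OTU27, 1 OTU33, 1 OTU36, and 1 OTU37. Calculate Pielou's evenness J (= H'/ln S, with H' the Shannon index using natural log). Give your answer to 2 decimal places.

0.98

Total N = 1+2+1+1+1+1 = 7, so the proportions are 0.1429, 0.2857, 0.1429, 0.1429, 0.1429, 0.1429 (working shown to 4 dp, full precision carried).
H' = −Σ pᵢ ln pᵢ = −((-0.2780) + (-0.3579) + (-0.2780) + (-0.2780) + (-0.2780) + (-0.2780)) = 1.7479.
With S = 6 species, ln S = 1.7918, so J = 1.7479/1.7918 = 0.9755, i.e. 0.98 to 2 decimal places.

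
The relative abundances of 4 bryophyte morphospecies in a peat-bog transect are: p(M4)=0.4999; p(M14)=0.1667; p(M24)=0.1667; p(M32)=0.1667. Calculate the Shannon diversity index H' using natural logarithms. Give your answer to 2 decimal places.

1.24

Each pᵢ ln pᵢ term (working shown to 4 dp, full precision carried): 0.4999×(-0.6933)=-0.3466, 0.1667×(-1.7916)=-0.2987, 0.1667×(-1.7916)=-0.2987, 0.1667×(-1.7916)=-0.2987.
Sum = -1.2426, so H' = 1.24.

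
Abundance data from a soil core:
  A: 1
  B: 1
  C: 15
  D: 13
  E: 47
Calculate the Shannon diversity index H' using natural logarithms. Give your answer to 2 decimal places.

1.03

Total N = 1+1+15+13+47 = 77, so the proportions are 0.013, 0.013, 0.1948, 0.1688, 0.6104 (working shown to 4 dp, full precision carried).
Each pᵢ ln pᵢ term: 0.013×(-4.3438)=-0.0564, 0.013×(-4.3438)=-0.0564, 0.1948×(-1.6358)=-0.3187, 0.1688×(-1.7789)=-0.3003, 0.6104×(-0.4937)=-0.3013.
Sum = -1.0331, so H' = 1.03.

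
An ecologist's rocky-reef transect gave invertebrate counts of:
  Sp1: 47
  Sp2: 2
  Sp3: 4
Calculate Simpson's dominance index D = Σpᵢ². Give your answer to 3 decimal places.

0.794

Total N = 47+2+4 = 53, so the proportions are 0.88679, 0.03774, 0.07547 (working shown to 5 dp, full precision carried).
D = 0.88679² + 0.03774² + 0.07547² = 0.78640 + 0.00142 + 0.00570 = 0.79352.
To 3 decimal places, D = 0.794.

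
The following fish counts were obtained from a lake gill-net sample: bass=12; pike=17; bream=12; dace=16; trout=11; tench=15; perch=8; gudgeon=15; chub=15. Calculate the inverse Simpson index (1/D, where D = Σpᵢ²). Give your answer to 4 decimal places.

8.6480

Total N = 12+17+12+16+11+15+8+15+15 = 121, so the proportions are 0.09917355, 0.14049587, 0.09917355, 0.1322314, 0.09090909, 0.12396694, 0.0661157, 0.12396694, 0.12396694 (working shown to 8 dp, full precision carried).
D = 0.09917355² + 0.14049587² + 0.09917355² + 0.1322314² + 0.09090909² + 0.12396694² + 0.0661157² + 0.12396694² + 0.12396694² = 0.00983539 + 0.01973909 + 0.00983539 + 0.01748514 + 0.00826446 + 0.01536780 + 0.00437129 + 0.01536780 + 0.01536780 = 0.11563418.
So 1/D = 8.647962, i.e. 8.6480 to 4 decimal places.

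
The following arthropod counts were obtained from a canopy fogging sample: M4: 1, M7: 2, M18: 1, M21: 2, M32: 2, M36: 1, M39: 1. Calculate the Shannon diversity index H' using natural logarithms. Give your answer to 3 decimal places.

1.887

Total N = 1+2+1+2+2+1+1 = 10, so the proportions are 0.1, 0.2, 0.1, 0.2, 0.2, 0.1, 0.1 (working shown to 5 dp, full precision carried).
Each pᵢ ln pᵢ term: 0.1×(-2.30259)=-0.23026, 0.2×(-1.60944)=-0.32189, 0.1×(-2.30259)=-0.23026, 0.2×(-1.60944)=-0.32189, 0.2×(-1.60944)=-0.32189, 0.1×(-2.30259)=-0.23026, 0.1×(-2.30259)=-0.23026.
Sum = -1.88670, so H' = 1.887.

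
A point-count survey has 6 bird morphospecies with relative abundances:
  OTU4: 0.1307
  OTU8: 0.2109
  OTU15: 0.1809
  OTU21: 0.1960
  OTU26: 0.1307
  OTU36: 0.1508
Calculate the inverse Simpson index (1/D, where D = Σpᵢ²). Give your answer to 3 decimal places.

D = 0.1307² + 0.2109² + 0.1809² + 0.196² + 0.1307² + 0.1508² = 0.0170825 + 0.0444788 + 0.0327248 + 0.0384160 + 0.0170825 + 0.0227406 = 0.1725252 (working shown to 7 dp, full precision carried).
So 1/D = 5.79625, i.e. 5.796 to 3 decimal places.

5.796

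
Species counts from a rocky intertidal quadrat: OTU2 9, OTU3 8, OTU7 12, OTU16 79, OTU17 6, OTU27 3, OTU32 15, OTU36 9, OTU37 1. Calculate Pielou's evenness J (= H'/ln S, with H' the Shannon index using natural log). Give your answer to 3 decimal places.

0.698

Total N = 9+8+12+79+6+3+15+9+1 = 142, so the proportions are 0.06338, 0.05634, 0.08451, 0.55634, 0.04225, 0.02113, 0.10563, 0.06338, 0.00704 (working shown to 5 dp, full precision carried).
H' = −Σ pᵢ ln pᵢ = −((-0.17484) + (-0.16205) + (-0.20881) + (-0.32623) + (-0.13369) + (-0.08149) + (-0.23744) + (-0.17484) + (-0.03490)) = 1.53429.
With S = 9 species, ln S = 2.19722, so J = 1.53429/2.19722 = 0.69829, i.e. 0.698 to 3 decimal places.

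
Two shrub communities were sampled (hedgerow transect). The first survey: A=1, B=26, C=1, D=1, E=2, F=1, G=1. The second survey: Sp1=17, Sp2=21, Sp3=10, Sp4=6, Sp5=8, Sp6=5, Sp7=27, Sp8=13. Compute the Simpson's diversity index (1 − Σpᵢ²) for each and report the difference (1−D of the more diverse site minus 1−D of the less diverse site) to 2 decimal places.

The first survey: N=33, proportions 0.0303, 0.7879, 0.0303, 0.0303, 0.0606, 0.0303, 0.0303, giving 1−D = 0.3710 (working shown to 4 dp, full precision carried).
The second survey: N=107, proportions 0.1589, 0.1963, 0.0935, 0.0561, 0.0748, 0.0467, 0.2523, 0.1215, giving 1−D = 0.8382.
Difference = |0.3710 − 0.8382| = 0.4672, i.e. 0.47 to 2 decimal places.

0.47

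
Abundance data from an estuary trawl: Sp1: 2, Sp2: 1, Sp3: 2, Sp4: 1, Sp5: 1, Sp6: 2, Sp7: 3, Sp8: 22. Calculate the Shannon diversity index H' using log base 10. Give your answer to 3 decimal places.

Total N = 2+1+2+1+1+2+3+22 = 34, so the proportions are 0.05882, 0.02941, 0.05882, 0.02941, 0.02941, 0.05882, 0.08824, 0.64706 (working shown to 5 dp, full precision carried).
Each pᵢ log₁₀ pᵢ term: 0.05882×(-1.23045)=-0.07238, 0.02941×(-1.53148)=-0.04504, 0.05882×(-1.23045)=-0.07238, 0.02941×(-1.53148)=-0.04504, 0.02941×(-1.53148)=-0.04504, 0.05882×(-1.23045)=-0.07238, 0.08824×(-1.05436)=-0.09303, 0.64706×(-0.18906)=-0.12233.
Sum = -0.56763, so H' = 0.568.

0.568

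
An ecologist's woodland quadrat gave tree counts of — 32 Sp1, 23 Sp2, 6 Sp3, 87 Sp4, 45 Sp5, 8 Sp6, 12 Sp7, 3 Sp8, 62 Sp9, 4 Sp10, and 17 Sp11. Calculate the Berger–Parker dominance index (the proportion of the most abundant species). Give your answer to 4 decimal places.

Total N = 32+23+6+87+45+8+12+3+62+4+17 = 299, so the proportions are 0.107023, 0.076923, 0.020067, 0.29097, 0.150502, 0.026756, 0.040134, 0.010033, 0.207358, 0.013378, 0.056856 (working shown to 6 dp, full precision carried).
The largest proportion is 0.29097, i.e. d = 0.2910 to 4 decimal places.

0.2910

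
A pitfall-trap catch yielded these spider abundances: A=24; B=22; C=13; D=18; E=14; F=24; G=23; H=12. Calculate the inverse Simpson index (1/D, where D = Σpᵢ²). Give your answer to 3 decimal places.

Total N = 24+22+13+18+14+24+23+12 = 150, so the proportions are 0.16, 0.1466667, 0.0866667, 0.12, 0.0933333, 0.16, 0.1533333, 0.08 (working shown to 7 dp, full precision carried).
D = 0.16² + 0.1466667² + 0.0866667² + 0.12² + 0.0933333² + 0.16² + 0.1533333² + 0.08² = 0.0256000 + 0.0215111 + 0.0075111 + 0.0144000 + 0.0087111 + 0.0256000 + 0.0235111 + 0.0064000 = 0.1332444.
So 1/D = 7.50500, i.e. 7.505 to 3 decimal places.

7.505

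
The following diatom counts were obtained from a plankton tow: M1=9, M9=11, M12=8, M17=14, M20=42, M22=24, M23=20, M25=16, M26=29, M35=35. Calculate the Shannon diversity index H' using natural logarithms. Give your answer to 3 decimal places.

2.168

Total N = 9+11+8+14+42+24+20+16+29+35 = 208, so the proportions are 0.04327, 0.05288, 0.03846, 0.06731, 0.20192, 0.11538, 0.09615, 0.07692, 0.13942, 0.16827 (working shown to 5 dp, full precision carried).
Each pᵢ ln pᵢ term: 0.04327×(-3.14031)=-0.13588, 0.05288×(-2.93964)=-0.15546, 0.03846×(-3.25810)=-0.12531, 0.06731×(-2.69848)=-0.18163, 0.20192×(-1.59987)=-0.32305, 0.11538×(-2.15948)=-0.24917, 0.09615×(-2.34181)=-0.22517, 0.07692×(-2.56495)=-0.19730, 0.13942×(-1.97024)=-0.27470, 0.16827×(-1.78219)=-0.29989.
Sum = -2.16756, so H' = 2.168.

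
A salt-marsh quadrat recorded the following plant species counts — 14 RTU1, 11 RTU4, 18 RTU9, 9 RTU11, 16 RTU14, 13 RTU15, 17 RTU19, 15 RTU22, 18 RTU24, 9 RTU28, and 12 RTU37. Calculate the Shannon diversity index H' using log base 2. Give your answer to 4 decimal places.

Total N = 14+11+18+9+16+13+17+15+18+9+12 = 152, so the proportions are 0.092105, 0.072368, 0.118421, 0.059211, 0.105263, 0.085526, 0.111842, 0.098684, 0.118421, 0.059211, 0.078947 (working shown to 6 dp, full precision carried).
Each pᵢ log₂ pᵢ term: 0.092105×(-3.440573)=-0.316895, 0.072368×(-3.788496)=-0.274167, 0.118421×(-3.078003)=-0.364500, 0.059211×(-4.078003)=-0.241461, 0.105263×(-3.247928)=-0.341887, 0.085526×(-3.547488)=-0.303404, 0.111842×(-3.160465)=-0.353473, 0.098684×(-3.341037)=-0.329708, 0.118421×(-3.078003)=-0.364500, 0.059211×(-4.078003)=-0.241461, 0.078947×(-3.662965)=-0.289181.
Sum = -3.420637, so H' = 3.4206.

3.4206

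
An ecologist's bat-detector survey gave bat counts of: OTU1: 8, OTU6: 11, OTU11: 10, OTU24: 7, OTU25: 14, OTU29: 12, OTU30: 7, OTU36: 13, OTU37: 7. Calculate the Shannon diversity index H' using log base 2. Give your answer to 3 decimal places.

3.120

Total N = 8+11+10+7+14+12+7+13+7 = 89, so the proportions are 0.08989, 0.1236, 0.11236, 0.07865, 0.1573, 0.13483, 0.07865, 0.14607, 0.07865 (working shown to 5 dp, full precision carried).
Each pᵢ log₂ pᵢ term: 0.08989×(-3.47573)=-0.31243, 0.1236×(-3.01630)=-0.37280, 0.11236×(-3.15381)=-0.35436, 0.07865×(-3.66838)=-0.28852, 0.1573×(-2.66838)=-0.41974, 0.13483×(-2.89077)=-0.38977, 0.07865×(-3.66838)=-0.28852, 0.14607×(-2.77529)=-0.40538, 0.07865×(-3.66838)=-0.28852.
Sum = -3.12005, so H' = 3.120.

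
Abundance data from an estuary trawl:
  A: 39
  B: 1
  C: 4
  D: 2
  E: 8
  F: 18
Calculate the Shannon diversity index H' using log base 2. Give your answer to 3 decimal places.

Total N = 39+1+4+2+8+18 = 72, so the proportions are 0.54167, 0.01389, 0.05556, 0.02778, 0.11111, 0.25 (working shown to 5 dp, full precision carried).
Each pᵢ log₂ pᵢ term: 0.54167×(-0.88452)=-0.47912, 0.01389×(-6.16993)=-0.08569, 0.05556×(-4.16993)=-0.23166, 0.02778×(-5.16993)=-0.14361, 0.11111×(-3.16993)=-0.35221, 0.25×(-2.00000)=-0.50000.
Sum = -1.79230, so H' = 1.792.

1.792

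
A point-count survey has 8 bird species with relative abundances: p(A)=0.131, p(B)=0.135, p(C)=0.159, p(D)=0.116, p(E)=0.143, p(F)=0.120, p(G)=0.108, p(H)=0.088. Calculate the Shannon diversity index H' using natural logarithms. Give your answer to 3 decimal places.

2.066

Each pᵢ ln pᵢ term (working shown to 5 dp, full precision carried): 0.131×(-2.03256)=-0.26627, 0.135×(-2.00248)=-0.27033, 0.159×(-1.83885)=-0.29238, 0.116×(-2.15417)=-0.24988, 0.143×(-1.94491)=-0.27812, 0.12×(-2.12026)=-0.25443, 0.108×(-2.22562)=-0.24037, 0.088×(-2.43042)=-0.21388.
Sum = -2.06566, so H' = 2.066.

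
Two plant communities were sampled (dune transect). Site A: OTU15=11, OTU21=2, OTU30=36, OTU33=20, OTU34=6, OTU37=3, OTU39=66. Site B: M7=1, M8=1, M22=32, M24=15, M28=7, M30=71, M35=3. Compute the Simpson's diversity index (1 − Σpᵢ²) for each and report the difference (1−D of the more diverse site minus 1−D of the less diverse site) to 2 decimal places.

Site A: N=144, proportions 0.07639, 0.01389, 0.25, 0.13889, 0.04167, 0.02083, 0.45833, giving 1−D = 0.69994 (working shown to 5 dp, full precision carried).
Site B: N=130, proportions 0.00769, 0.00769, 0.24615, 0.11538, 0.05385, 0.54615, 0.02308, giving 1−D = 0.62426.
Difference = |0.69994 − 0.62426| = 0.07568, i.e. 0.08 to 2 decimal places.

0.08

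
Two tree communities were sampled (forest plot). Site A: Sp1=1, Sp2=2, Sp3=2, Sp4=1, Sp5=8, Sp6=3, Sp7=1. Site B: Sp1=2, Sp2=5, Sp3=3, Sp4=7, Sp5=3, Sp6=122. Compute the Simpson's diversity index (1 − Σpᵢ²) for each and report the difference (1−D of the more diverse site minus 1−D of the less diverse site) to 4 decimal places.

Site A: N=18, proportions 0.055556, 0.111111, 0.111111, 0.055556, 0.444444, 0.166667, 0.055556, giving 1−D = 0.740741 (working shown to 6 dp, full precision carried).
Site B: N=142, proportions 0.014085, 0.035211, 0.021127, 0.049296, 0.021127, 0.859155, giving 1−D = 0.257092.
Difference = |0.740741 − 0.257092| = 0.483649, i.e. 0.4836 to 4 decimal places.

0.4836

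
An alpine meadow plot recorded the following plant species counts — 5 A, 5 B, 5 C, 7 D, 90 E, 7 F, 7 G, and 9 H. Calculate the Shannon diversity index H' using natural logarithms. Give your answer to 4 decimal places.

Total N = 5+5+5+7+90+7+7+9 = 135, so the proportions are 0.037037, 0.037037, 0.037037, 0.051852, 0.666667, 0.051852, 0.051852, 0.066667 (working shown to 6 dp, full precision carried).
Each pᵢ ln pᵢ term: 0.037037×(-3.295837)=-0.122068, 0.037037×(-3.295837)=-0.122068, 0.037037×(-3.295837)=-0.122068, 0.051852×(-2.959365)=-0.153449, 0.666667×(-0.405465)=-0.270310, 0.051852×(-2.959365)=-0.153449, 0.051852×(-2.959365)=-0.153449, 0.066667×(-2.708050)=-0.180537.
Sum = -1.277396, so H' = 1.2774.

1.2774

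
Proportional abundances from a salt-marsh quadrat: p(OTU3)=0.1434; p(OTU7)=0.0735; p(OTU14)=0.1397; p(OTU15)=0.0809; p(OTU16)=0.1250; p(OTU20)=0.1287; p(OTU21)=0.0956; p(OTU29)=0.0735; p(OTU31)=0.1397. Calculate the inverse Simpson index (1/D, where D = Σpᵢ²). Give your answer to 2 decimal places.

8.46

D = 0.1434² + 0.0735² + 0.1397² + 0.0809² + 0.125² + 0.1287² + 0.0956² + 0.0735² + 0.1397² = 0.020564 + 0.005402 + 0.019516 + 0.006545 + 0.015625 + 0.016564 + 0.009139 + 0.005402 + 0.019516 = 0.118273 (working shown to 6 dp, full precision carried).
So 1/D = 8.4550, i.e. 8.46 to 2 decimal places.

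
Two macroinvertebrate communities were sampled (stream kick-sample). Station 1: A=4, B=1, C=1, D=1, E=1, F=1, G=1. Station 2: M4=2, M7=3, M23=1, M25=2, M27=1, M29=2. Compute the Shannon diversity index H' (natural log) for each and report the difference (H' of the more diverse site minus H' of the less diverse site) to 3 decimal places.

0.028

Station 1: N=10, proportions 0.4, 0.1, 0.1, 0.1, 0.1, 0.1, 0.1, giving H' = 1.748067 (working shown to 6 dp, full precision carried).
Station 2: N=11, proportions 0.181818, 0.272727, 0.090909, 0.181818, 0.090909, 0.181818, giving H' = 1.720193.
Difference = |1.748067 − 1.720193| = 0.027874, i.e. 0.028 to 3 decimal places.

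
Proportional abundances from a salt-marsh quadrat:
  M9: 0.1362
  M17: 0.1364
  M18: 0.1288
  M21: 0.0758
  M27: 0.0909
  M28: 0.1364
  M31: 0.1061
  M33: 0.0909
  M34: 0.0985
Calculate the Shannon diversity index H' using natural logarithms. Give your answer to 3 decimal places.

Each pᵢ ln pᵢ term (working shown to 5 dp, full precision carried): 0.1362×(-1.99363)=-0.27153, 0.1364×(-1.99216)=-0.27173, 0.1288×(-2.04949)=-0.26397, 0.0758×(-2.57966)=-0.19554, 0.0909×(-2.39800)=-0.21798, 0.1364×(-1.99216)=-0.27173, 0.1061×(-2.24337)=-0.23802, 0.0909×(-2.39800)=-0.21798, 0.0985×(-2.31770)=-0.22829.
Sum = -2.17678, so H' = 2.177.

2.177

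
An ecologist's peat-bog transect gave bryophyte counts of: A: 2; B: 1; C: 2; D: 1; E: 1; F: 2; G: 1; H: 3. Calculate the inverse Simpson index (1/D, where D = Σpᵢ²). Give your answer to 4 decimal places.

6.7600

Total N = 2+1+2+1+1+2+1+3 = 13, so the proportions are 0.15384615, 0.07692308, 0.15384615, 0.07692308, 0.07692308, 0.15384615, 0.07692308, 0.23076923 (working shown to 8 dp, full precision carried).
D = 0.15384615² + 0.07692308² + 0.15384615² + 0.07692308² + 0.07692308² + 0.15384615² + 0.07692308² + 0.23076923² = 0.02366864 + 0.00591716 + 0.02366864 + 0.00591716 + 0.00591716 + 0.02366864 + 0.00591716 + 0.05325444 = 0.14792899.
So 1/D = 6.760000, i.e. 6.7600 to 4 decimal places.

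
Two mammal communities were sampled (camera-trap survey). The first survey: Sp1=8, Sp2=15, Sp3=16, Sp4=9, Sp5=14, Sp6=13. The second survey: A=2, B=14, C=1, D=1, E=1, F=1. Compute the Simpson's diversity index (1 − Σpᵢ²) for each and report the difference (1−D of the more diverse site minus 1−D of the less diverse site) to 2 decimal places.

0.33

The first survey: N=75, proportions 0.1067, 0.2, 0.2133, 0.12, 0.1867, 0.1733, giving 1−D = 0.8238 (working shown to 4 dp, full precision carried).
The second survey: N=20, proportions 0.1, 0.7, 0.05, 0.05, 0.05, 0.05, giving 1−D = 0.4900.
Difference = |0.8238 − 0.4900| = 0.3338, i.e. 0.33 to 2 decimal places.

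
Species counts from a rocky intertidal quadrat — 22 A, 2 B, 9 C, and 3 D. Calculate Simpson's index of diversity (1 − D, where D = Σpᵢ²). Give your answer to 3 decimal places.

Total N = 22+2+9+3 = 36, so the proportions are 0.61111, 0.05556, 0.25, 0.08333 (working shown to 5 dp, full precision carried).
D = 0.61111² + 0.05556² + 0.25² + 0.08333² = 0.37346 + 0.00309 + 0.06250 + 0.00694 = 0.44599.
So 1 − D = 0.55401, i.e. 0.554 to 3 decimal places.

0.554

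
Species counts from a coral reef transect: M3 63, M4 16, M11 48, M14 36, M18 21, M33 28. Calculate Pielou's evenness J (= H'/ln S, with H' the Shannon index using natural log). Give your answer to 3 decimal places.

Total N = 63+16+48+36+21+28 = 212, so the proportions are 0.29717, 0.07547, 0.22642, 0.16981, 0.09906, 0.13208 (working shown to 5 dp, full precision carried).
H' = −Σ pᵢ ln pᵢ = −((-0.36060) + (-0.19502) + (-0.33631) + (-0.30109) + (-0.22903) + (-0.26737)) = 1.68942.
With S = 6 species, ln S = 1.79176, so J = 1.68942/1.79176 = 0.94288, i.e. 0.943 to 3 decimal places.

0.943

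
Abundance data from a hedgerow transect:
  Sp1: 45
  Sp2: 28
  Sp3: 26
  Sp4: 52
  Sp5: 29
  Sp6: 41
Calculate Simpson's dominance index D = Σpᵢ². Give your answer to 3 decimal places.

Total N = 45+28+26+52+29+41 = 221, so the proportions are 0.20362, 0.1267, 0.11765, 0.23529, 0.13122, 0.18552 (working shown to 5 dp, full precision carried).
D = 0.20362² + 0.1267² + 0.11765² + 0.23529² + 0.13122² + 0.18552² = 0.04146 + 0.01605 + 0.01384 + 0.05536 + 0.01722 + 0.03442 = 0.17835.
To 3 decimal places, D = 0.178.

0.178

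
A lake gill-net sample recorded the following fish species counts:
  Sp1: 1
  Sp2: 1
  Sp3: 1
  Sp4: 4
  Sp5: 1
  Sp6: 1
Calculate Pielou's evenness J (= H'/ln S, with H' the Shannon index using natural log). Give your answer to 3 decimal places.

0.882

Total N = 1+1+1+4+1+1 = 9, so the proportions are 0.11111, 0.11111, 0.11111, 0.44444, 0.11111, 0.11111 (working shown to 5 dp, full precision carried).
H' = −Σ pᵢ ln pᵢ = −((-0.24414) + (-0.24414) + (-0.24414) + (-0.36041) + (-0.24414) + (-0.24414)) = 1.58109.
With S = 6 species, ln S = 1.79176, so J = 1.58109/1.79176 = 0.88243, i.e. 0.882 to 3 decimal places.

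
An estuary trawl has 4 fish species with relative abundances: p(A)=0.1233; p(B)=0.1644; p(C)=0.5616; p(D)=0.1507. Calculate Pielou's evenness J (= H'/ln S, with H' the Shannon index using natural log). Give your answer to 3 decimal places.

H' = −Σ pᵢ ln pᵢ = −((-0.25808) + (-0.29682) + (-0.32402) + (-0.28519)) = 1.16412 (working shown to 5 dp, full precision carried).
With S = 4 species, ln S = 1.38629, so J = 1.16412/1.38629 = 0.83973, i.e. 0.840 to 3 decimal places.

0.840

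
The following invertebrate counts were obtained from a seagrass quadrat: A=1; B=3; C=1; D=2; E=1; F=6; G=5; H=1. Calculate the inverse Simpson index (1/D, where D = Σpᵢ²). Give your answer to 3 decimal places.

Total N = 1+3+1+2+1+6+5+1 = 20, so the proportions are 0.05, 0.15, 0.05, 0.1, 0.05, 0.3, 0.25, 0.05 (working shown to 7 dp, full precision carried).
D = 0.05² + 0.15² + 0.05² + 0.1² + 0.05² + 0.3² + 0.25² + 0.05² = 0.0025000 + 0.0225000 + 0.0025000 + 0.0100000 + 0.0025000 + 0.0900000 + 0.0625000 + 0.0025000 = 0.1950000.
So 1/D = 5.12821, i.e. 5.128 to 3 decimal places.

5.128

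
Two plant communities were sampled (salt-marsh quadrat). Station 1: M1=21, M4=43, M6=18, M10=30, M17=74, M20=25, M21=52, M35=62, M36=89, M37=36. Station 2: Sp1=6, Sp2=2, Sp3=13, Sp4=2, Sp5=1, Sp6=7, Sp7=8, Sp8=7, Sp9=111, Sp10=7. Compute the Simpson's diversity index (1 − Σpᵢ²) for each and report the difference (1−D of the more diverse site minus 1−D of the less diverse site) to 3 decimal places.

0.349

Station 1: N=450, proportions 0.04667, 0.09556, 0.04, 0.06667, 0.16444, 0.05556, 0.11556, 0.13778, 0.19778, 0.08, giving 1−D = 0.87467 (working shown to 5 dp, full precision carried).
Station 2: N=164, proportions 0.03659, 0.0122, 0.07927, 0.0122, 0.0061, 0.04268, 0.04878, 0.04268, 0.67683, 0.04268, giving 1−D = 0.52610.
Difference = |0.87467 − 0.52610| = 0.34857, i.e. 0.349 to 3 decimal places.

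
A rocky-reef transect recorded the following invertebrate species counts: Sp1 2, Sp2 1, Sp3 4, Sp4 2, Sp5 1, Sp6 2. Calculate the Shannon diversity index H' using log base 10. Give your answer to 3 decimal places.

Total N = 2+1+4+2+1+2 = 12, so the proportions are 0.16667, 0.08333, 0.33333, 0.16667, 0.08333, 0.16667 (working shown to 5 dp, full precision carried).
Each pᵢ log₁₀ pᵢ term: 0.16667×(-0.77815)=-0.12969, 0.08333×(-1.07918)=-0.08993, 0.33333×(-0.47712)=-0.15904, 0.16667×(-0.77815)=-0.12969, 0.08333×(-1.07918)=-0.08993, 0.16667×(-0.77815)=-0.12969.
Sum = -0.72798, so H' = 0.728.

0.728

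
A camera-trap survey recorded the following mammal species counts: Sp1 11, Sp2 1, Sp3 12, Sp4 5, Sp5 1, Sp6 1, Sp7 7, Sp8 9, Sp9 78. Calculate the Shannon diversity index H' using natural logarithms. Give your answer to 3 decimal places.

1.329

Total N = 11+1+12+5+1+1+7+9+78 = 125, so the proportions are 0.088, 0.008, 0.096, 0.04, 0.008, 0.008, 0.056, 0.072, 0.624 (working shown to 5 dp, full precision carried).
Each pᵢ ln pᵢ term: 0.088×(-2.43042)=-0.21388, 0.008×(-4.82831)=-0.03863, 0.096×(-2.34341)=-0.22497, 0.04×(-3.21888)=-0.12876, 0.008×(-4.82831)=-0.03863, 0.008×(-4.82831)=-0.03863, 0.056×(-2.88240)=-0.16141, 0.072×(-2.63109)=-0.18944, 0.624×(-0.47160)=-0.29428.
Sum = -1.32861, so H' = 1.329.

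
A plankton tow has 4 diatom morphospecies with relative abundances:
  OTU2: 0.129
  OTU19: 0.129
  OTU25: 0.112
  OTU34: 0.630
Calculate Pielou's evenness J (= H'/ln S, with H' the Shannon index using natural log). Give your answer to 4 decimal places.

H' = −Σ pᵢ ln pᵢ = −((-0.264185) + (-0.264185) + (-0.245197) + (-0.291082)) = 1.064648 (working shown to 6 dp, full precision carried).
With S = 4 species, ln S = 1.386294, so J = 1.064648/1.386294 = 0.767981, i.e. 0.7680 to 4 decimal places.

0.7680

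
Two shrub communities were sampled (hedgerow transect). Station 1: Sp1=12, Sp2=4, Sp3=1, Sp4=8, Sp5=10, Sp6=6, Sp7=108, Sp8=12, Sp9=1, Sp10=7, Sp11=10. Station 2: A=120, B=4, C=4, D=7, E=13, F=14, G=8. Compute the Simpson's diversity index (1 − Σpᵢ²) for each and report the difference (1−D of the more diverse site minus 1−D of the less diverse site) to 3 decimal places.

0.131

Station 1: N=179, proportions 0.06704, 0.02235, 0.00559, 0.04469, 0.05587, 0.03352, 0.60335, 0.06704, 0.00559, 0.03911, 0.05587, giving 1−D = 0.61552 (working shown to 5 dp, full precision carried).
Station 2: N=170, proportions 0.70588, 0.02353, 0.02353, 0.04118, 0.07647, 0.08235, 0.04706, giving 1−D = 0.48408.
Difference = |0.61552 − 0.48408| = 0.13144, i.e. 0.131 to 3 decimal places.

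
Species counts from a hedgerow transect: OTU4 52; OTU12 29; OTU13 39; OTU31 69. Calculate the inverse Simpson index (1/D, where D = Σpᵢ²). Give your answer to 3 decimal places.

3.635

Total N = 52+29+39+69 = 189, so the proportions are 0.2751323, 0.1534392, 0.2063492, 0.3650794 (working shown to 7 dp, full precision carried).
D = 0.2751323² + 0.1534392² + 0.2063492² + 0.3650794² = 0.0756978 + 0.0235436 + 0.0425800 + 0.1332829 = 0.2751043.
So 1/D = 3.63499, i.e. 3.635 to 3 decimal places.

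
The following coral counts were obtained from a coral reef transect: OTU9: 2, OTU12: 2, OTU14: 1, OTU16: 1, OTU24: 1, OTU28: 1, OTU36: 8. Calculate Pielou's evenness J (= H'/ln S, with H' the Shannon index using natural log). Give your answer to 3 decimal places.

Total N = 2+2+1+1+1+1+8 = 16, so the proportions are 0.125, 0.125, 0.0625, 0.0625, 0.0625, 0.0625, 0.5 (working shown to 5 dp, full precision carried).
H' = −Σ pᵢ ln pᵢ = −((-0.25993) + (-0.25993) + (-0.17329) + (-0.17329) + (-0.17329) + (-0.17329) + (-0.34657)) = 1.55958.
With S = 7 species, ln S = 1.94591, so J = 1.55958/1.94591 = 0.80147, i.e. 0.801 to 3 decimal places.

0.801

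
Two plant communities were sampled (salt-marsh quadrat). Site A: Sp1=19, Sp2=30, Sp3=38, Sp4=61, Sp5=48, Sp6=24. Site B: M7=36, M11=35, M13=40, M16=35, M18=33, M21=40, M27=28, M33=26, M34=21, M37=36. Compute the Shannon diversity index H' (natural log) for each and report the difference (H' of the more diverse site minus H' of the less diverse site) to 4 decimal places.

Site A: N=220, proportions 0.086364, 0.136364, 0.172727, 0.277273, 0.218182, 0.109091, giving H' = 1.716069 (working shown to 6 dp, full precision carried).
Site B: N=330, proportions 0.109091, 0.106061, 0.121212, 0.106061, 0.1, 0.121212, 0.084848, 0.078788, 0.063636, 0.109091, giving H' = 2.285971.
Difference = |1.716069 − 2.285971| = 0.569902, i.e. 0.5699 to 4 decimal places.

0.5699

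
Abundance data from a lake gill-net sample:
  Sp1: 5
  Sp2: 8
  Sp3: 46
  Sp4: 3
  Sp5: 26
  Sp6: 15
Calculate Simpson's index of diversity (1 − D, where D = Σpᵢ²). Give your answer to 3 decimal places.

0.706

Total N = 5+8+46+3+26+15 = 103, so the proportions are 0.04854, 0.07767, 0.4466, 0.02913, 0.25243, 0.14563 (working shown to 5 dp, full precision carried).
D = 0.04854² + 0.07767² + 0.4466² + 0.02913² + 0.25243² + 0.14563² = 0.00236 + 0.00603 + 0.19945 + 0.00085 + 0.06372 + 0.02121 = 0.29362.
So 1 − D = 0.70638, i.e. 0.706 to 3 decimal places.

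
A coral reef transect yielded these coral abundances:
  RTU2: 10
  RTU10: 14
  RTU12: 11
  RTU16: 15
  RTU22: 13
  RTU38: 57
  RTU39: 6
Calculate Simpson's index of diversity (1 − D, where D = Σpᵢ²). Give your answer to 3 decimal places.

Total N = 10+14+11+15+13+57+6 = 126, so the proportions are 0.07937, 0.11111, 0.0873, 0.11905, 0.10317, 0.45238, 0.04762 (working shown to 5 dp, full precision carried).
D = 0.07937² + 0.11111² + 0.0873² + 0.11905² + 0.10317² + 0.45238² + 0.04762² = 0.00630 + 0.01235 + 0.00762 + 0.01417 + 0.01064 + 0.20465 + 0.00227 = 0.25800.
So 1 − D = 0.74200, i.e. 0.742 to 3 decimal places.

0.742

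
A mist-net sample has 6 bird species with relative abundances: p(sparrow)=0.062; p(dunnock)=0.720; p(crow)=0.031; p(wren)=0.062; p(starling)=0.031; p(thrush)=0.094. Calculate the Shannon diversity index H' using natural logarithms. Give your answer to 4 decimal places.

1.0190

Each pᵢ ln pᵢ term (working shown to 6 dp, full precision carried): 0.062×(-2.780621)=-0.172398, 0.72×(-0.328504)=-0.236523, 0.031×(-3.473768)=-0.107687, 0.062×(-2.780621)=-0.172398, 0.031×(-3.473768)=-0.107687, 0.094×(-2.364460)=-0.222259.
Sum = -1.018953, so H' = 1.0190.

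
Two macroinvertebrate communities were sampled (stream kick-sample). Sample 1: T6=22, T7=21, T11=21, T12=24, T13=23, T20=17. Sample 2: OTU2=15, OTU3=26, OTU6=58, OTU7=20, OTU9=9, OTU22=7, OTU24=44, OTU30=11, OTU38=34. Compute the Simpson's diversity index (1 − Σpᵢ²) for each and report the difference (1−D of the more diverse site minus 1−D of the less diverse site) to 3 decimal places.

0.009

Sample 1: N=128, proportions 0.17188, 0.16406, 0.16406, 0.1875, 0.17969, 0.13281, giving 1−D = 0.83154 (working shown to 5 dp, full precision carried).
Sample 2: N=224, proportions 0.06696, 0.11607, 0.25893, 0.08929, 0.04018, 0.03125, 0.19643, 0.04911, 0.15179, giving 1−D = 0.84040.
Difference = |0.83154 − 0.84040| = 0.00886, i.e. 0.009 to 3 decimal places.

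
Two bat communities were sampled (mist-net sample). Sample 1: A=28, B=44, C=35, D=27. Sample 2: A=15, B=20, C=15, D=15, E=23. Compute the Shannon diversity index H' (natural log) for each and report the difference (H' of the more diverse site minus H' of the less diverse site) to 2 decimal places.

Sample 1: N=134, proportions 0.209, 0.3284, 0.2612, 0.2015, giving H' = 1.3663 (working shown to 4 dp, full precision carried).
Sample 2: N=88, proportions 0.1705, 0.2273, 0.1705, 0.1705, 0.2614, giving H' = 1.5922.
Difference = |1.3663 − 1.5922| = 0.2259, i.e. 0.23 to 2 decimal places.

0.23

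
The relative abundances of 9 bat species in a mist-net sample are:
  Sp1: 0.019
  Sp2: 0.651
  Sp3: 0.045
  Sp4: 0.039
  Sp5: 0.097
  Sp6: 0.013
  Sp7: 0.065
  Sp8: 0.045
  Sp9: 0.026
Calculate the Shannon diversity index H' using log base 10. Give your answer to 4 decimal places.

0.5714

Each pᵢ log₁₀ pᵢ term (working shown to 6 dp, full precision carried): 0.019×(-1.721246)=-0.032704, 0.651×(-0.186419)=-0.121359, 0.045×(-1.346787)=-0.060605, 0.039×(-1.408935)=-0.054948, 0.097×(-1.013228)=-0.098283, 0.013×(-1.886057)=-0.024519, 0.065×(-1.187087)=-0.077161, 0.045×(-1.346787)=-0.060605, 0.026×(-1.585027)=-0.041211.
Sum = -0.571395, so H' = 0.5714.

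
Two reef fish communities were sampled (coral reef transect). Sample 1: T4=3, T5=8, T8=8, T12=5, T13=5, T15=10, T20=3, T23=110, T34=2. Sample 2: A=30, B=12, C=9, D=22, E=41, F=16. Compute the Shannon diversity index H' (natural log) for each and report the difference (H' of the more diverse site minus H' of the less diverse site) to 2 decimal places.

Sample 1: N=154, proportions 0.0195, 0.0519, 0.0519, 0.0325, 0.0325, 0.0649, 0.0195, 0.7143, 0.013, giving H' = 1.1576 (working shown to 4 dp, full precision carried).
Sample 2: N=130, proportions 0.2308, 0.0923, 0.0692, 0.1692, 0.3154, 0.1231, giving H' = 1.6656.
Difference = |1.1576 − 1.6656| = 0.5080, i.e. 0.51 to 2 decimal places.

0.51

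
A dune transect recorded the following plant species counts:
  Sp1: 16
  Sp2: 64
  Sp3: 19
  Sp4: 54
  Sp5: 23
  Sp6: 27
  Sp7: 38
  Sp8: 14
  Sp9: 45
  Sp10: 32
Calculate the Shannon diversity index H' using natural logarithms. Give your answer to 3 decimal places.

2.190

Total N = 16+64+19+54+23+27+38+14+45+32 = 332, so the proportions are 0.04819, 0.19277, 0.05723, 0.16265, 0.06928, 0.08133, 0.11446, 0.04217, 0.13554, 0.09639 (working shown to 5 dp, full precision carried).
Each pᵢ ln pᵢ term: 0.04819×(-3.03255)=-0.14615, 0.19277×(-1.64625)=-0.31735, 0.05723×(-2.86070)=-0.16371, 0.16265×(-1.81615)=-0.29540, 0.06928×(-2.66964)=-0.18494, 0.08133×(-2.50930)=-0.20407, 0.11446×(-2.16755)=-0.24809, 0.04217×(-3.16608)=-0.13351, 0.13554×(-1.99847)=-0.27088, 0.09639×(-2.33940)=-0.22548.
Sum = -2.18959, so H' = 2.190.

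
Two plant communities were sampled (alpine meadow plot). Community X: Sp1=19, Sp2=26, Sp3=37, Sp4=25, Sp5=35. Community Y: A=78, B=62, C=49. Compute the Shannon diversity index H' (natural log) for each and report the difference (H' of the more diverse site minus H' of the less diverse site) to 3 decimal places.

Community X: N=142, proportions 0.133803, 0.183099, 0.260563, 0.176056, 0.246479, giving H' = 1.581405 (working shown to 6 dp, full precision carried).
Community Y: N=189, proportions 0.412698, 0.328042, 0.259259, giving H' = 1.080875.
Difference = |1.581405 − 1.080875| = 0.500530, i.e. 0.501 to 3 decimal places.

0.501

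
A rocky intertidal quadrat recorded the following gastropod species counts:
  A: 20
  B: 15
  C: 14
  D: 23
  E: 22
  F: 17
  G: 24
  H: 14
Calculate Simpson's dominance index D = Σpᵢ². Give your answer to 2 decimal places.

0.13

Total N = 20+15+14+23+22+17+24+14 = 149, so the proportions are 0.1342, 0.1007, 0.094, 0.1544, 0.1477, 0.1141, 0.1611, 0.094 (working shown to 4 dp, full precision carried).
D = 0.1342² + 0.1007² + 0.094² + 0.1544² + 0.1477² + 0.1141² + 0.1611² + 0.094² = 0.0180 + 0.0101 + 0.0088 + 0.0238 + 0.0218 + 0.0130 + 0.0259 + 0.0088 = 0.1304.
To 2 decimal places, D = 0.13.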